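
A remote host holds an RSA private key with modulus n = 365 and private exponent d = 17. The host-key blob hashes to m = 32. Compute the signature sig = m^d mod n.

162

m^2 ≡ 32^2 = 1024 ≡ 294
m^4 ≡ 294^2 = 86436 ≡ 296
m^8 ≡ 296^2 = 87616 ≡ 16
m^16 ≡ 16^2 = 256
17 = 16 + 1, so m^17 ≡ 256·32 ≡ 162 (mod 365)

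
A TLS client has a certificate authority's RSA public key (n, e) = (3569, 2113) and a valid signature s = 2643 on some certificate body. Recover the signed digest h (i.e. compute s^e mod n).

s^2 ≡ 2643^2 = 6985449 ≡ 916
s^4 ≡ 916^2 = 839056 ≡ 341
s^8 ≡ 341^2 = 116281 ≡ 2073
s^16 ≡ 2073^2 = 4297329 ≡ 253
s^32 ≡ 253^2 = 64009 ≡ 3336
s^64 ≡ 3336^2 = 11128896 ≡ 754
s^128 ≡ 754^2 = 568516 ≡ 1045
s^256 ≡ 1045^2 = 1092025 ≡ 3480
s^512 ≡ 3480^2 = 12110400 ≡ 783
s^1024 ≡ 783^2 = 613089 ≡ 2790
s^2048 ≡ 2790^2 = 7784100 ≡ 111
2113 = 2048 + 64 + 1, so s^2113 ≡ 111·754·2643 ≡ 191 (mod 3569)

191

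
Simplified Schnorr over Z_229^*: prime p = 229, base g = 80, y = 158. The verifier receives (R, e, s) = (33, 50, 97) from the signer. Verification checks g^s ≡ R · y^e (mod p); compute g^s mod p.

5

Squares mod 229: 80^1≡80, 80^2≡217, 80^4≡144, 80^8≡126, 80^16≡75, 80^32≡129, 80^64≡153
97 = 64 + 32 + 1, so 80^97 ≡ 153·129·80 ≡ 5 (mod 229)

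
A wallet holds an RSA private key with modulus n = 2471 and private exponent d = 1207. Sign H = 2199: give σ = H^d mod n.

1681

Squares mod 2471: H^1≡2199, H^2≡2325, H^4≡1548, H^8≡1905, H^16≡1597, H^32≡337, H^64≡2374, H^128≡1996, H^256≡764, H^512≡540, H^1024≡22
1207 = 1024 + 128 + 32 + 16 + 4 + 2 + 1, so H^1207 ≡ 22·1996·337·1597·1548·2325·2199 ≡ 1681 (mod 2471)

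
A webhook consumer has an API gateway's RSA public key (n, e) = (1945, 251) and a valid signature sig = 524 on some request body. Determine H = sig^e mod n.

1449

sig^2 ≡ 524^2 = 274576 ≡ 331
sig^4 ≡ 331^2 = 109561 ≡ 641
sig^8 ≡ 641^2 = 410881 ≡ 486
sig^16 ≡ 486^2 = 236196 ≡ 851
sig^32 ≡ 851^2 = 724201 ≡ 661
sig^64 ≡ 661^2 = 436921 ≡ 1241
sig^128 ≡ 1241^2 = 1540081 ≡ 1586
251 = 128 + 64 + 32 + 16 + 8 + 2 + 1, so sig^251 ≡ 1586·1241·661·851·486·331·524 ≡ 1449 (mod 1945)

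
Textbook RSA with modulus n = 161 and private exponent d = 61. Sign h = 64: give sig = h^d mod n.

h^2 ≡ 64^2 = 4096 ≡ 71
h^4 ≡ 71^2 = 5041 ≡ 50
h^8 ≡ 50^2 = 2500 ≡ 85
h^16 ≡ 85^2 = 7225 ≡ 141
h^32 ≡ 141^2 = 19881 ≡ 78
61 = 32 + 16 + 8 + 4 + 1, so h^61 ≡ 78·141·85·50·64 ≡ 8 (mod 161)

8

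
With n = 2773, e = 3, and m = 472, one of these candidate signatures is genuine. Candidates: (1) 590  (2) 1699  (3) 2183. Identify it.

Candidate 1: Squares mod 2773: 590^1≡590, 590^2≡1475; 3 = 2 + 1, so 590^3 ≡ 1475·590 ≡ 2301 (mod 2773)
Candidate 2: Squares mod 2773: 1699^1≡1699, 1699^2≡2681; 3 = 2 + 1, so 1699^3 ≡ 2681·1699 ≡ 1753 (mod 2773)
Candidate 3: Squares mod 2773: 2183^1≡2183, 2183^2≡1475; 3 = 2 + 1, so 2183^3 ≡ 1475·2183 ≡ 472 (mod 2773)
  → matches m = 472

3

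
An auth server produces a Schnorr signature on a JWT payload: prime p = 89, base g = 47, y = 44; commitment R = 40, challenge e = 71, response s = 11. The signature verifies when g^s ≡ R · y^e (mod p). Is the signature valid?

g^s mod p:
Squares mod 89: 47^1≡47, 47^2≡73, 47^4≡78, 47^8≡32
11 = 8 + 2 + 1, so 47^11 ≡ 32·73·47 ≡ 55 (mod 89)
R · y^e mod p:
Squares mod 89: 44^1≡44, 44^2≡67, 44^4≡39, 44^8≡8, 44^16≡64, 44^32≡2, 44^64≡4
71 = 64 + 4 + 2 + 1, so 44^71 ≡ 4·39·67·44 ≡ 25 (mod 89)
40·25 = 1000 ≡ 21 (mod 89)
55 ≠ 21; the check fails.

invalid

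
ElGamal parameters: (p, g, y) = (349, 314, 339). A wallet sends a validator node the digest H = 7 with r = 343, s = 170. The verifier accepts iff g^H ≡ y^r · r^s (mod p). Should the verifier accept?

Left side g^H mod p:
Squares mod 349: 314^1≡314, 314^2≡178, 314^4≡274
7 = 4 + 2 + 1, so 314^7 ≡ 274·178·314 ≡ 288 (mod 349)
Right side y^r · r^s mod p:
Squares mod 349: 339^1≡339, 339^2≡100, 339^4≡228, 339^8≡332, 339^16≡289, 339^32≡110, 339^64≡234, 339^128≡312, 339^256≡322
343 = 256 + 64 + 16 + 4 + 2 + 1, so 339^343 ≡ 322·234·289·228·100·339 ≡ 182 (mod 349)
Squares mod 349: 343^1≡343, 343^2≡36, 343^4≡249, 343^8≡228, 343^16≡332, 343^32≡289, 343^64≡110, 343^128≡234
170 = 128 + 32 + 8 + 2, so 343^170 ≡ 234·289·228·36 ≡ 178 (mod 349)
182·178 = 32396 ≡ 288 (mod 349)
288 ≡ 288 (mod 349), so the signature is genuine.

accept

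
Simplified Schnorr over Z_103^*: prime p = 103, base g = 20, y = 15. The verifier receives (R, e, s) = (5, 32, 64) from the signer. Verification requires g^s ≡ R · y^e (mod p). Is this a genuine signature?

forged

g^s mod p:
20^2 = 400 ≡ 91
20^4 ≡ 91^2 = 8281 ≡ 41
20^8 ≡ 41^2 = 1681 ≡ 33
20^16 ≡ 33^2 = 1089 ≡ 59
20^32 ≡ 59^2 = 3481 ≡ 82
20^64 ≡ 82^2 = 6724 ≡ 29
R · y^e mod p:
15^2 = 225 ≡ 19
15^4 ≡ 19^2 = 361 ≡ 52
15^8 ≡ 52^2 = 2704 ≡ 26
15^16 ≡ 26^2 = 676 ≡ 58
15^32 ≡ 58^2 = 3364 ≡ 68
5·68 = 340 ≡ 31 (mod 103)
29 ≠ 31; the check fails.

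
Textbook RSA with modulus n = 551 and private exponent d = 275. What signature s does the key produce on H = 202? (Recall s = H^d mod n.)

521

H^2 ≡ 202^2 = 40804 ≡ 30
H^4 ≡ 30^2 = 900 ≡ 349
H^8 ≡ 349^2 = 121801 ≡ 30
H^16 ≡ 30^2 = 900 ≡ 349
H^32 ≡ 349^2 = 121801 ≡ 30
H^64 ≡ 30^2 = 900 ≡ 349
H^128 ≡ 349^2 = 121801 ≡ 30
H^256 ≡ 30^2 = 900 ≡ 349
275 = 256 + 16 + 2 + 1, so H^275 ≡ 349·349·30·202 ≡ 521 (mod 551)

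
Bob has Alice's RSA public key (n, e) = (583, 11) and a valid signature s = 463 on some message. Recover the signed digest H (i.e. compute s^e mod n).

Squares mod 583: s^1≡463, s^2≡408, s^4≡309, s^8≡452
11 = 8 + 2 + 1, so s^11 ≡ 452·408·463 ≡ 177 (mod 583)

177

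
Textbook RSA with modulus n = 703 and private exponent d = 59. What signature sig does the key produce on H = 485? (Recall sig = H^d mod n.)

136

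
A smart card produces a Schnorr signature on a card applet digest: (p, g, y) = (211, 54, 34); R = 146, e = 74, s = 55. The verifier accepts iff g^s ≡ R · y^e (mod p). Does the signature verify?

g^s mod p:
54^2 = 2916 ≡ 173
54^4 ≡ 173^2 = 29929 ≡ 178
54^8 ≡ 178^2 = 31684 ≡ 34
54^16 ≡ 34^2 = 1156 ≡ 101
54^32 ≡ 101^2 = 10201 ≡ 73
55 = 32 + 16 + 4 + 2 + 1, so 54^55 ≡ 73·101·178·173·54 ≡ 180 (mod 211)
R · y^e mod p:
34^2 = 1156 ≡ 101
34^4 ≡ 101^2 = 10201 ≡ 73
34^8 ≡ 73^2 = 5329 ≡ 54
34^16 ≡ 54^2 = 2916 ≡ 173
34^32 ≡ 173^2 = 29929 ≡ 178
34^64 ≡ 178^2 = 31684 ≡ 34
74 = 64 + 8 + 2, so 34^74 ≡ 34·54·101 ≡ 178 (mod 211)
146·178 = 25988 ≡ 35 (mod 211)
180 ≠ 35; the check fails.

does not verify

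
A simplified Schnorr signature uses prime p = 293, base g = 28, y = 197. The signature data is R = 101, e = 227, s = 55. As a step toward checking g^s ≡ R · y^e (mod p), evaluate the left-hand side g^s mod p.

146

Squares mod 293: 28^1≡28, 28^2≡198, 28^4≡235, 28^8≡141, 28^16≡250, 28^32≡91
55 = 32 + 16 + 4 + 2 + 1, so 28^55 ≡ 91·250·235·198·28 ≡ 146 (mod 293)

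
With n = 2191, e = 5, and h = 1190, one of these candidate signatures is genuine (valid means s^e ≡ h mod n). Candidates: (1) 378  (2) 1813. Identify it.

1

Candidate 1: 378^2 = 142884 ≡ 469; 378^4 ≡ 469^2 = 219961 ≡ 861; 5 = 4 + 1, so 378^5 ≡ 861·378 ≡ 1190 (mod 2191)
  → matches h = 1190
Candidate 2: 1813^2 = 3286969 ≡ 469; 1813^4 ≡ 469^2 = 219961 ≡ 861; 5 = 4 + 1, so 1813^5 ≡ 861·1813 ≡ 1001 (mod 2191)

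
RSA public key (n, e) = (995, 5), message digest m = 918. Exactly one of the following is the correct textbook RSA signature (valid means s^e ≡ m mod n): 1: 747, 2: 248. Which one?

2

Candidate 1: Squares mod 995: 747^1≡747, 747^2≡809, 747^4≡766; 5 = 4 + 1, so 747^5 ≡ 766·747 ≡ 77 (mod 995)
Candidate 2: Squares mod 995: 248^1≡248, 248^2≡809, 248^4≡766; 5 = 4 + 1, so 248^5 ≡ 766·248 ≡ 918 (mod 995)
  → matches m = 918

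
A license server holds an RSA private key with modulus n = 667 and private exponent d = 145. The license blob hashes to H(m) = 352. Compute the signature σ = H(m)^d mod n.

(H(m))^2 ≡ 352^2 = 123904 ≡ 509
(H(m))^4 ≡ 509^2 = 259081 ≡ 285
(H(m))^8 ≡ 285^2 = 81225 ≡ 518
(H(m))^16 ≡ 518^2 = 268324 ≡ 190
(H(m))^32 ≡ 190^2 = 36100 ≡ 82
(H(m))^64 ≡ 82^2 = 6724 ≡ 54
(H(m))^128 ≡ 54^2 = 2916 ≡ 248
145 = 128 + 16 + 1, so (H(m))^145 ≡ 248·190·352 ≡ 618 (mod 667)

618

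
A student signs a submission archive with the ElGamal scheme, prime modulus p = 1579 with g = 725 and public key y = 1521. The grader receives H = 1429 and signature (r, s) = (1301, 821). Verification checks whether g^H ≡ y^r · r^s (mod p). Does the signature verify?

does not verify

Left side g^H mod p:
725^1429 mod 1579 = 1490
Right side y^r · r^s mod p:
1521^1301 mod 1579 = 1321
1301^821 mod 1579 = 1351
1321·1351 = 1784671 ≡ 401 (mod 1579)
1490 ≠ 401, so verification fails.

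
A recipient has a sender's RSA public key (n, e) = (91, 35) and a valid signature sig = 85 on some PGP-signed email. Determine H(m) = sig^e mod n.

Squares mod 91: sig^1≡85, sig^2≡36, sig^4≡22, sig^8≡29, sig^16≡22, sig^32≡29
35 = 32 + 2 + 1, so sig^35 ≡ 29·36·85 ≡ 15 (mod 91)

15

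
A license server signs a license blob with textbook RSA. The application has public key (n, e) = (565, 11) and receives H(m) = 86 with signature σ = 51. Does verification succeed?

σ^2 ≡ 51^2 = 2601 ≡ 341
σ^4 ≡ 341^2 = 116281 ≡ 456
σ^8 ≡ 456^2 = 207936 ≡ 16
11 = 8 + 2 + 1, so σ^11 ≡ 16·341·51 ≡ 276 (mod 565)
276 ≠ 86, so verification fails.

fails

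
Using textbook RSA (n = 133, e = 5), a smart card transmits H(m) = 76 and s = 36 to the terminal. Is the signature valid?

invalid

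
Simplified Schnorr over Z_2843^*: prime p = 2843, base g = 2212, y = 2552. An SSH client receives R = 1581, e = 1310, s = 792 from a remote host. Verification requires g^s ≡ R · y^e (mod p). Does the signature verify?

verifies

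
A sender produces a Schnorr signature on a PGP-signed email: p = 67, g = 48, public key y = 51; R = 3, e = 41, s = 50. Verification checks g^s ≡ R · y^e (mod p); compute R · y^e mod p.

35

51^2 = 2601 ≡ 55
51^4 ≡ 55^2 = 3025 ≡ 10
51^8 ≡ 10^2 = 100 ≡ 33
51^16 ≡ 33^2 = 1089 ≡ 17
51^32 ≡ 17^2 = 289 ≡ 21
41 = 32 + 8 + 1, so 51^41 ≡ 21·33·51 ≡ 34 (mod 67)
R · y^e ≡ 3·34 = 102 ≡ 35 (mod 67)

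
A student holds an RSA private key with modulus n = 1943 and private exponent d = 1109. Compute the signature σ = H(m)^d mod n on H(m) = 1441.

Squares mod 1943: (H(m))^1≡1441, (H(m))^2≡1357, (H(m))^4≡1428, (H(m))^8≡977, (H(m))^16≡516, (H(m))^32≡65, (H(m))^64≡339, (H(m))^128≡284, (H(m))^256≡993, (H(m))^512≡948, (H(m))^1024≡1038
1109 = 1024 + 64 + 16 + 4 + 1, so (H(m))^1109 ≡ 1038·339·516·1428·1441 ≡ 286 (mod 1943)

286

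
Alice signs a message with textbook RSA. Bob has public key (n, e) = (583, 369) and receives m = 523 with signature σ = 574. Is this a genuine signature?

σ^369 mod 583 = 523
523 = m, so the signature checks out.

genuine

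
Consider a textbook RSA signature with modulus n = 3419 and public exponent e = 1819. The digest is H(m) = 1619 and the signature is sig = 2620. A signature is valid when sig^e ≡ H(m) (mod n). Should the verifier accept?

reject

Squares mod 3419: sig^1≡2620, sig^2≡2467, sig^4≡269, sig^8≡562, sig^16≡1296, sig^32≡887, sig^64≡399, sig^128≡1927, sig^256≡295, sig^512≡1550, sig^1024≡2362
1819 = 1024 + 512 + 256 + 16 + 8 + 2 + 1, so sig^1819 ≡ 2362·1550·295·1296·562·2467·2620 ≡ 1800 (mod 3419)
The recovered value 1800 does not match the digest 1619.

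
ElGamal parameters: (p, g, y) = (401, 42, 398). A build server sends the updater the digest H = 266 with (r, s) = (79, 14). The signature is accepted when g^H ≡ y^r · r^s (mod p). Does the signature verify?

Left side g^H mod p:
42^2 = 1764 ≡ 160
42^4 ≡ 160^2 = 25600 ≡ 337
42^8 ≡ 337^2 = 113569 ≡ 86
42^16 ≡ 86^2 = 7396 ≡ 178
42^32 ≡ 178^2 = 31684 ≡ 5
42^64 ≡ 5^2 = 25
42^128 ≡ 25^2 = 625 ≡ 224
42^256 ≡ 224^2 = 50176 ≡ 51
266 = 256 + 8 + 2, so 42^266 ≡ 51·86·160 ≡ 10 (mod 401)
Right side y^r · r^s mod p:
398^2 = 158404 ≡ 9
398^4 ≡ 9^2 = 81
398^8 ≡ 81^2 = 6561 ≡ 145
398^16 ≡ 145^2 = 21025 ≡ 173
398^32 ≡ 173^2 = 29929 ≡ 255
398^64 ≡ 255^2 = 65025 ≡ 63
79 = 64 + 8 + 4 + 2 + 1, so 398^79 ≡ 63·145·81·9·398 ≡ 377 (mod 401)
79^2 = 6241 ≡ 226
79^4 ≡ 226^2 = 51076 ≡ 149
79^8 ≡ 149^2 = 22201 ≡ 146
14 = 8 + 4 + 2, so 79^14 ≡ 146·149·226 ≡ 144 (mod 401)
377·144 = 54288 ≡ 153 (mod 401)
10 ≠ 153, so verification fails.

does not verify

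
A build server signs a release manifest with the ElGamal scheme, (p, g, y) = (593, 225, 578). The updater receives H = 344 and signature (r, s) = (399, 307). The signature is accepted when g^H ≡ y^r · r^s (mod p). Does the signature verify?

does not verify

Left side g^H mod p:
225^2 = 50625 ≡ 220
225^4 ≡ 220^2 = 48400 ≡ 367
225^8 ≡ 367^2 = 134689 ≡ 78
225^16 ≡ 78^2 = 6084 ≡ 154
225^32 ≡ 154^2 = 23716 ≡ 589
225^64 ≡ 589^2 = 346921 ≡ 16
225^128 ≡ 16^2 = 256
225^256 ≡ 256^2 = 65536 ≡ 306
344 = 256 + 64 + 16 + 8, so 225^344 ≡ 306·16·154·78 ≡ 570 (mod 593)
Right side y^r · r^s mod p:
578^2 = 334084 ≡ 225
578^4 ≡ 225^2 = 50625 ≡ 220
578^8 ≡ 220^2 = 48400 ≡ 367
578^16 ≡ 367^2 = 134689 ≡ 78
578^32 ≡ 78^2 = 6084 ≡ 154
578^64 ≡ 154^2 = 23716 ≡ 589
578^128 ≡ 589^2 = 346921 ≡ 16
578^256 ≡ 16^2 = 256
399 = 256 + 128 + 8 + 4 + 2 + 1, so 578^399 ≡ 256·16·367·220·225·578 ≡ 286 (mod 593)
399^2 = 159201 ≡ 277
399^4 ≡ 277^2 = 76729 ≡ 232
399^8 ≡ 232^2 = 53824 ≡ 454
399^16 ≡ 454^2 = 206116 ≡ 345
399^32 ≡ 345^2 = 119025 ≡ 425
399^64 ≡ 425^2 = 180625 ≡ 353
399^128 ≡ 353^2 = 124609 ≡ 79
399^256 ≡ 79^2 = 6241 ≡ 311
307 = 256 + 32 + 16 + 2 + 1, so 399^307 ≡ 311·425·345·277·399 ≡ 154 (mod 593)
286·154 = 44044 ≡ 162 (mod 593)
570 ≠ 162, so verification fails.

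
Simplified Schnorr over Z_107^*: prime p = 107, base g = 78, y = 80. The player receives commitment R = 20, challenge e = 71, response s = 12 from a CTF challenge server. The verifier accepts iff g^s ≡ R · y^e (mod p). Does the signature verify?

g^s mod p:
78^2 = 6084 ≡ 92
78^4 ≡ 92^2 = 8464 ≡ 11
78^8 ≡ 11^2 = 121 ≡ 14
12 = 8 + 4, so 78^12 ≡ 14·11 ≡ 47 (mod 107)
R · y^e mod p:
80^2 = 6400 ≡ 87
80^4 ≡ 87^2 = 7569 ≡ 79
80^8 ≡ 79^2 = 6241 ≡ 35
80^16 ≡ 35^2 = 1225 ≡ 48
80^32 ≡ 48^2 = 2304 ≡ 57
80^64 ≡ 57^2 = 3249 ≡ 39
71 = 64 + 4 + 2 + 1, so 80^71 ≡ 39·79·87·80 ≡ 104 (mod 107)
20·104 = 2080 ≡ 47 (mod 107)
47 ≡ 47 (mod 107); signature holds.

verifies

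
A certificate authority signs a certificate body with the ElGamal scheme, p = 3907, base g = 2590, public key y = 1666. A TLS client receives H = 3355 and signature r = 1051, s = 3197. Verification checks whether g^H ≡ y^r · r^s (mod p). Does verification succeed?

Left side g^H mod p:
2590^2 = 6708100 ≡ 3688
2590^4 ≡ 3688^2 = 13601344 ≡ 1077
2590^8 ≡ 1077^2 = 1159929 ≡ 3457
2590^16 ≡ 3457^2 = 11950849 ≡ 3243
2590^32 ≡ 3243^2 = 10517049 ≡ 3312
2590^64 ≡ 3312^2 = 10969344 ≡ 2395
2590^128 ≡ 2395^2 = 5736025 ≡ 549
2590^256 ≡ 549^2 = 301401 ≡ 562
2590^512 ≡ 562^2 = 315844 ≡ 3284
2590^1024 ≡ 3284^2 = 10784656 ≡ 1336
2590^2048 ≡ 1336^2 = 1784896 ≡ 3304
3355 = 2048 + 1024 + 256 + 16 + 8 + 2 + 1, so 2590^3355 ≡ 3304·1336·562·3243·3457·3688·2590 ≡ 3629 (mod 3907)
Right side y^r · r^s mod p:
1666^2 = 2775556 ≡ 1586
1666^4 ≡ 1586^2 = 2515396 ≡ 3195
1666^8 ≡ 3195^2 = 10208025 ≡ 2941
1666^16 ≡ 2941^2 = 8649481 ≡ 3290
1666^32 ≡ 3290^2 = 10824100 ≡ 1710
1666^64 ≡ 1710^2 = 2924100 ≡ 1664
1666^128 ≡ 1664^2 = 2768896 ≡ 2740
1666^256 ≡ 2740^2 = 7507600 ≡ 2253
1666^512 ≡ 2253^2 = 5076009 ≡ 816
1666^1024 ≡ 816^2 = 665856 ≡ 1666
1051 = 1024 + 16 + 8 + 2 + 1, so 1666^1051 ≡ 1666·3290·2941·1586·1666 ≡ 2862 (mod 3907)
1051^2 = 1104601 ≡ 2827
1051^4 ≡ 2827^2 = 7991929 ≡ 2114
1051^8 ≡ 2114^2 = 4468996 ≡ 3295
1051^16 ≡ 3295^2 = 10857025 ≡ 3379
1051^32 ≡ 3379^2 = 11417641 ≡ 1387
1051^64 ≡ 1387^2 = 1923769 ≡ 1525
1051^128 ≡ 1525^2 = 2325625 ≡ 960
1051^256 ≡ 960^2 = 921600 ≡ 3455
1051^512 ≡ 3455^2 = 11937025 ≡ 1140
1051^1024 ≡ 1140^2 = 1299600 ≡ 2476
1051^2048 ≡ 2476^2 = 6130576 ≡ 493
3197 = 2048 + 1024 + 64 + 32 + 16 + 8 + 4 + 1, so 1051^3197 ≡ 493·2476·1525·1387·3379·3295·2114·1051 ≡ 2013 (mod 3907)
2862·2013 = 5761206 ≡ 2288 (mod 3907)
3629 ≠ 2288, so verification fails.

fails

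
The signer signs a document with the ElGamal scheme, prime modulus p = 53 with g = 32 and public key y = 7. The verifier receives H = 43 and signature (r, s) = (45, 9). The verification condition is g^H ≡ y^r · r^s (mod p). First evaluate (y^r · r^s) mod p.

Squares mod 53: 7^1≡7, 7^2≡49, 7^4≡16, 7^8≡44, 7^16≡28, 7^32≡42
45 = 32 + 8 + 4 + 1, so 7^45 ≡ 42·44·16·7 ≡ 11 (mod 53)
Squares mod 53: 45^1≡45, 45^2≡11, 45^4≡15, 45^8≡13
9 = 8 + 1, so 45^9 ≡ 13·45 ≡ 2 (mod 53)
y^r · r^s ≡ 11·2 = 22 ≡ 22 (mod 53)

22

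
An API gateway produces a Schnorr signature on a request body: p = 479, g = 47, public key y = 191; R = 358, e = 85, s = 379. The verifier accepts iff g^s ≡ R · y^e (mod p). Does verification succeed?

fails

g^s mod p:
47^2 = 2209 ≡ 293
47^4 ≡ 293^2 = 85849 ≡ 108
47^8 ≡ 108^2 = 11664 ≡ 168
47^16 ≡ 168^2 = 28224 ≡ 442
47^32 ≡ 442^2 = 195364 ≡ 411
47^64 ≡ 411^2 = 168921 ≡ 313
47^128 ≡ 313^2 = 97969 ≡ 253
47^256 ≡ 253^2 = 64009 ≡ 302
379 = 256 + 64 + 32 + 16 + 8 + 2 + 1, so 47^379 ≡ 302·313·411·442·168·293·47 ≡ 304 (mod 479)
R · y^e mod p:
191^2 = 36481 ≡ 77
191^4 ≡ 77^2 = 5929 ≡ 181
191^8 ≡ 181^2 = 32761 ≡ 189
191^16 ≡ 189^2 = 35721 ≡ 275
191^32 ≡ 275^2 = 75625 ≡ 422
191^64 ≡ 422^2 = 178084 ≡ 375
85 = 64 + 16 + 4 + 1, so 191^85 ≡ 375·275·181·191 ≡ 124 (mod 479)
358·124 = 44392 ≡ 324 (mod 479)
304 ≠ 324; the check fails.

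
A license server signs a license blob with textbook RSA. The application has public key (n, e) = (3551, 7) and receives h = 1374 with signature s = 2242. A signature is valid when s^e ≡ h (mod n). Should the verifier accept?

s^2 ≡ 2242^2 = 5026564 ≡ 1899
s^4 ≡ 1899^2 = 3606201 ≡ 1936
7 = 4 + 2 + 1, so s^7 ≡ 1936·1899·2242 ≡ 1374 (mod 3551)
s^7 mod 3551 = 1374 matches h.

accept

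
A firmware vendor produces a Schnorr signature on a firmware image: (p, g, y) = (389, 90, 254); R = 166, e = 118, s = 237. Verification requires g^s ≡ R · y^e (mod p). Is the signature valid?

g^s mod p:
90^2 = 8100 ≡ 320
90^4 ≡ 320^2 = 102400 ≡ 93
90^8 ≡ 93^2 = 8649 ≡ 91
90^16 ≡ 91^2 = 8281 ≡ 112
90^32 ≡ 112^2 = 12544 ≡ 96
90^64 ≡ 96^2 = 9216 ≡ 269
90^128 ≡ 269^2 = 72361 ≡ 7
237 = 128 + 64 + 32 + 8 + 4 + 1, so 90^237 ≡ 7·269·96·91·93·90 ≡ 231 (mod 389)
R · y^e mod p:
254^2 = 64516 ≡ 331
254^4 ≡ 331^2 = 109561 ≡ 252
254^8 ≡ 252^2 = 63504 ≡ 97
254^16 ≡ 97^2 = 9409 ≡ 73
254^32 ≡ 73^2 = 5329 ≡ 272
254^64 ≡ 272^2 = 73984 ≡ 74
118 = 64 + 32 + 16 + 4 + 2, so 254^118 ≡ 74·272·73·252·331 ≡ 324 (mod 389)
166·324 = 53784 ≡ 102 (mod 389)
231 ≠ 102; the check fails.

invalid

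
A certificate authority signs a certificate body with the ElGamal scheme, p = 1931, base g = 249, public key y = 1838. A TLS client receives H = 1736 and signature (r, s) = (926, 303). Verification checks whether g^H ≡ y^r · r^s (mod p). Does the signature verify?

Left side g^H mod p:
249^2 = 62001 ≡ 209
249^4 ≡ 209^2 = 43681 ≡ 1199
249^8 ≡ 1199^2 = 1437601 ≡ 937
249^16 ≡ 937^2 = 877969 ≡ 1295
249^32 ≡ 1295^2 = 1677025 ≡ 917
249^64 ≡ 917^2 = 840889 ≡ 904
249^128 ≡ 904^2 = 817216 ≡ 403
249^256 ≡ 403^2 = 162409 ≡ 205
249^512 ≡ 205^2 = 42025 ≡ 1474
249^1024 ≡ 1474^2 = 2172676 ≡ 301
1736 = 1024 + 512 + 128 + 64 + 8, so 249^1736 ≡ 301·1474·403·904·937 ≡ 1093 (mod 1931)
Right side y^r · r^s mod p:
1838^2 = 3378244 ≡ 925
1838^4 ≡ 925^2 = 855625 ≡ 192
1838^8 ≡ 192^2 = 36864 ≡ 175
1838^16 ≡ 175^2 = 30625 ≡ 1660
1838^32 ≡ 1660^2 = 2755600 ≡ 63
1838^64 ≡ 63^2 = 3969 ≡ 107
1838^128 ≡ 107^2 = 11449 ≡ 1794
1838^256 ≡ 1794^2 = 3218436 ≡ 1390
1838^512 ≡ 1390^2 = 1932100 ≡ 1100
926 = 512 + 256 + 128 + 16 + 8 + 4 + 2, so 1838^926 ≡ 1100·1390·1794·1660·175·192·925 ≡ 723 (mod 1931)
926^2 = 857476 ≡ 112
926^4 ≡ 112^2 = 12544 ≡ 958
926^8 ≡ 958^2 = 917764 ≡ 539
926^16 ≡ 539^2 = 290521 ≡ 871
926^32 ≡ 871^2 = 758641 ≡ 1689
926^64 ≡ 1689^2 = 2852721 ≡ 634
926^128 ≡ 634^2 = 401956 ≡ 308
926^256 ≡ 308^2 = 94864 ≡ 245
303 = 256 + 32 + 8 + 4 + 2 + 1, so 926^303 ≡ 245·1689·539·958·112·926 ≡ 535 (mod 1931)
723·535 = 386805 ≡ 605 (mod 1931)
1093 ≠ 605, so verification fails.

does not verify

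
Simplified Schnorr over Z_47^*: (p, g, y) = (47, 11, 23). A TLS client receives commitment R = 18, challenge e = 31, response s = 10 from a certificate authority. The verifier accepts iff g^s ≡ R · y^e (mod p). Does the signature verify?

g^s mod p:
11^2 = 121 ≡ 27
11^4 ≡ 27^2 = 729 ≡ 24
11^8 ≡ 24^2 = 576 ≡ 12
10 = 8 + 2, so 11^10 ≡ 12·27 ≡ 42 (mod 47)
R · y^e mod p:
23^2 = 529 ≡ 12
23^4 ≡ 12^2 = 144 ≡ 3
23^8 ≡ 3^2 = 9
23^16 ≡ 9^2 = 81 ≡ 34
31 = 16 + 8 + 4 + 2 + 1, so 23^31 ≡ 34·9·3·12·23 ≡ 38 (mod 47)
18·38 = 684 ≡ 26 (mod 47)
42 ≠ 26; the check fails.

does not verify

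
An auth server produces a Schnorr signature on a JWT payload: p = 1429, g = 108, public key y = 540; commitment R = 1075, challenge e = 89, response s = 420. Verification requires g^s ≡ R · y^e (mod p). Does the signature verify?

verifies

g^s mod p:
Squares mod 1429: 108^1≡108, 108^2≡232, 108^4≡951, 108^8≡1273, 108^16≡43, 108^32≡420, 108^64≡633, 108^128≡569, 108^256≡807
420 = 256 + 128 + 32 + 4, so 108^420 ≡ 807·569·420·951 ≡ 1157 (mod 1429)
R · y^e mod p:
Squares mod 1429: 540^1≡540, 540^2≡84, 540^4≡1340, 540^8≡776, 540^16≡567, 540^32≡1393, 540^64≡1296
89 = 64 + 16 + 8 + 1, so 540^89 ≡ 1296·567·776·540 ≡ 356 (mod 1429)
1075·356 = 382700 ≡ 1157 (mod 1429)
1157 ≡ 1157 (mod 1429); signature holds.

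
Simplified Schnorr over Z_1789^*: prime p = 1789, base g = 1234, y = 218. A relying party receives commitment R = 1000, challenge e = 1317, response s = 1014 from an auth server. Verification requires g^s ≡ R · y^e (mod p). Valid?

yes

g^s mod p:
1234^2 = 1522756 ≡ 317
1234^4 ≡ 317^2 = 100489 ≡ 305
1234^8 ≡ 305^2 = 93025 ≡ 1786
1234^16 ≡ 1786^2 = 3189796 ≡ 9
1234^32 ≡ 9^2 = 81
1234^64 ≡ 81^2 = 6561 ≡ 1194
1234^128 ≡ 1194^2 = 1425636 ≡ 1592
1234^256 ≡ 1592^2 = 2534464 ≡ 1240
1234^512 ≡ 1240^2 = 1537600 ≡ 849
1014 = 512 + 256 + 128 + 64 + 32 + 16 + 4 + 2, so 1234^1014 ≡ 849·1240·1592·1194·81·9·305·317 ≡ 1127 (mod 1789)
R · y^e mod p:
218^2 = 47524 ≡ 1010
218^4 ≡ 1010^2 = 1020100 ≡ 370
218^8 ≡ 370^2 = 136900 ≡ 936
218^16 ≡ 936^2 = 876096 ≡ 1275
218^32 ≡ 1275^2 = 1625625 ≡ 1213
218^64 ≡ 1213^2 = 1471369 ≡ 811
218^128 ≡ 811^2 = 657721 ≡ 1158
218^256 ≡ 1158^2 = 1340964 ≡ 1003
218^512 ≡ 1003^2 = 1006009 ≡ 591
218^1024 ≡ 591^2 = 349281 ≡ 426
1317 = 1024 + 256 + 32 + 4 + 1, so 218^1317 ≡ 426·1003·1213·370·218 ≡ 282 (mod 1789)
1000·282 = 282000 ≡ 1127 (mod 1789)
1127 ≡ 1127 (mod 1789); signature holds.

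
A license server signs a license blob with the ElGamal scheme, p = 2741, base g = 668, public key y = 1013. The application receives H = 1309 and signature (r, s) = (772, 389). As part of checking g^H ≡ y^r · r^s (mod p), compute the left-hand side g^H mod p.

118

668^2 = 446224 ≡ 2182
668^4 ≡ 2182^2 = 4761124 ≡ 7
668^8 ≡ 7^2 = 49
668^16 ≡ 49^2 = 2401
668^32 ≡ 2401^2 = 5764801 ≡ 478
668^64 ≡ 478^2 = 228484 ≡ 981
668^128 ≡ 981^2 = 962361 ≡ 270
668^256 ≡ 270^2 = 72900 ≡ 1634
668^512 ≡ 1634^2 = 2669956 ≡ 222
668^1024 ≡ 222^2 = 49284 ≡ 2687
1309 = 1024 + 256 + 16 + 8 + 4 + 1, so 668^1309 ≡ 2687·1634·2401·49·7·668 ≡ 118 (mod 2741)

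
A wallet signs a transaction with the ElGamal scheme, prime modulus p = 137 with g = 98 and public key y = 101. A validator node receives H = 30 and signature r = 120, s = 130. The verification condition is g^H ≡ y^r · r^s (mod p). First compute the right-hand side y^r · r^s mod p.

101^120 mod 137 = 38
120^130 mod 137 = 63
y^r · r^s ≡ 38·63 = 2394 ≡ 65 (mod 137)

65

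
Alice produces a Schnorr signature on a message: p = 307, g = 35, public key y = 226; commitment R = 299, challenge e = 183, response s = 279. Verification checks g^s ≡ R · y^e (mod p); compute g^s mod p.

283

35^279 mod 307 = 283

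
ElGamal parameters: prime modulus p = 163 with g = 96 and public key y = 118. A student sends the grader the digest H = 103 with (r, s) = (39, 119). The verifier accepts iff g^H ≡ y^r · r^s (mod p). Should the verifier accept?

Left side g^H mod p:
96^2 = 9216 ≡ 88
96^4 ≡ 88^2 = 7744 ≡ 83
96^8 ≡ 83^2 = 6889 ≡ 43
96^16 ≡ 43^2 = 1849 ≡ 56
96^32 ≡ 56^2 = 3136 ≡ 39
96^64 ≡ 39^2 = 1521 ≡ 54
103 = 64 + 32 + 4 + 2 + 1, so 96^103 ≡ 54·39·83·88·96 ≡ 57 (mod 163)
Right side y^r · r^s mod p:
118^2 = 13924 ≡ 69
118^4 ≡ 69^2 = 4761 ≡ 34
118^8 ≡ 34^2 = 1156 ≡ 15
118^16 ≡ 15^2 = 225 ≡ 62
118^32 ≡ 62^2 = 3844 ≡ 95
39 = 32 + 4 + 2 + 1, so 118^39 ≡ 95·34·69·118 ≡ 77 (mod 163)
39^2 = 1521 ≡ 54
39^4 ≡ 54^2 = 2916 ≡ 145
39^8 ≡ 145^2 = 21025 ≡ 161
39^16 ≡ 161^2 = 25921 ≡ 4
39^32 ≡ 4^2 = 16
39^64 ≡ 16^2 = 256 ≡ 93
119 = 64 + 32 + 16 + 4 + 2 + 1, so 39^119 ≡ 93·16·4·145·54·39 ≡ 96 (mod 163)
77·96 = 7392 ≡ 57 (mod 163)
57 ≡ 57 (mod 163), so the signature is genuine.

accept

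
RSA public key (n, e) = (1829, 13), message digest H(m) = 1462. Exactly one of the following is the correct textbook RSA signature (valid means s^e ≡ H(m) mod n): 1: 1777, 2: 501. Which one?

2

Candidate 1: Squares mod 1829: 1777^1≡1777, 1777^2≡875, 1777^4≡1103, 1777^8≡324; 13 = 8 + 4 + 1, so 1777^13 ≡ 324·1103·1777 ≡ 1125 (mod 1829)
Candidate 2: Squares mod 1829: 501^1≡501, 501^2≡428, 501^4≡284, 501^8≡180; 13 = 8 + 4 + 1, so 501^13 ≡ 180·284·501 ≡ 1462 (mod 1829)
  → matches H(m) = 1462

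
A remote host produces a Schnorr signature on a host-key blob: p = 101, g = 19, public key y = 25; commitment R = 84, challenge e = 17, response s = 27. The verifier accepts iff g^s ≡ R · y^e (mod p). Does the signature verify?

g^s mod p:
Squares mod 101: 19^1≡19, 19^2≡58, 19^4≡31, 19^8≡52, 19^16≡78
27 = 16 + 8 + 2 + 1, so 19^27 ≡ 78·52·58·19 ≡ 58 (mod 101)
R · y^e mod p:
Squares mod 101: 25^1≡25, 25^2≡19, 25^4≡58, 25^8≡31, 25^16≡52
17 = 16 + 1, so 25^17 ≡ 52·25 ≡ 88 (mod 101)
84·88 = 7392 ≡ 19 (mod 101)
58 ≠ 19; the check fails.

does not verify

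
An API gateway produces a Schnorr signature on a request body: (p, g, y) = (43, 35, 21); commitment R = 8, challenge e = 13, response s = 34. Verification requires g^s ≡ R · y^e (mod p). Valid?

no

g^s mod p:
35^2 = 1225 ≡ 21
35^4 ≡ 21^2 = 441 ≡ 11
35^8 ≡ 11^2 = 121 ≡ 35
35^16 ≡ 35^2 = 1225 ≡ 21
35^32 ≡ 21^2 = 441 ≡ 11
34 = 32 + 2, so 35^34 ≡ 11·21 ≡ 16 (mod 43)
R · y^e mod p:
21^2 = 441 ≡ 11
21^4 ≡ 11^2 = 121 ≡ 35
21^8 ≡ 35^2 = 1225 ≡ 21
13 = 8 + 4 + 1, so 21^13 ≡ 21·35·21 ≡ 41 (mod 43)
8·41 = 328 ≡ 27 (mod 43)
16 ≠ 27; the check fails.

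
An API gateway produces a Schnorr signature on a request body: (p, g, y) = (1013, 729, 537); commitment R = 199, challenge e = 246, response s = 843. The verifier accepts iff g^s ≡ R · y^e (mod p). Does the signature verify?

verifies

g^s mod p:
729^2 = 531441 ≡ 629
729^4 ≡ 629^2 = 395641 ≡ 571
729^8 ≡ 571^2 = 326041 ≡ 868
729^16 ≡ 868^2 = 753424 ≡ 765
729^32 ≡ 765^2 = 585225 ≡ 724
729^64 ≡ 724^2 = 524176 ≡ 455
729^128 ≡ 455^2 = 207025 ≡ 373
729^256 ≡ 373^2 = 139129 ≡ 348
729^512 ≡ 348^2 = 121104 ≡ 557
843 = 512 + 256 + 64 + 8 + 2 + 1, so 729^843 ≡ 557·348·455·868·629·729 ≡ 788 (mod 1013)
R · y^e mod p:
537^2 = 288369 ≡ 677
537^4 ≡ 677^2 = 458329 ≡ 453
537^8 ≡ 453^2 = 205209 ≡ 583
537^16 ≡ 583^2 = 339889 ≡ 534
537^32 ≡ 534^2 = 285156 ≡ 503
537^64 ≡ 503^2 = 253009 ≡ 772
537^128 ≡ 772^2 = 595984 ≡ 340
246 = 128 + 64 + 32 + 16 + 4 + 2, so 537^246 ≡ 340·772·503·534·453·677 ≡ 569 (mod 1013)
199·569 = 113231 ≡ 788 (mod 1013)
788 ≡ 788 (mod 1013); signature holds.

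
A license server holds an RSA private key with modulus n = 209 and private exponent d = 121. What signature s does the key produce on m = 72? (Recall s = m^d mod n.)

105

m^121 mod 209 = 105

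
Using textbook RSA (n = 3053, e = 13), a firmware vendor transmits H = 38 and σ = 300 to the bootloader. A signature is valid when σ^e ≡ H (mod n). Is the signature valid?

invalid

σ^2 ≡ 300^2 = 90000 ≡ 1463
σ^4 ≡ 1463^2 = 2140369 ≡ 216
σ^8 ≡ 216^2 = 46656 ≡ 861
13 = 8 + 4 + 1, so σ^13 ≡ 861·216·300 ≡ 2278 (mod 3053)
2278 ≠ 38, so verification fails.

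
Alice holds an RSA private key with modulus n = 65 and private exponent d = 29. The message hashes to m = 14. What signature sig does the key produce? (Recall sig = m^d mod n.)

14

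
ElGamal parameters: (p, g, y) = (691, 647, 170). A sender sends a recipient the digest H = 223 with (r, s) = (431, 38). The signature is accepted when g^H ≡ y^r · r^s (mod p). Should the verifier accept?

accept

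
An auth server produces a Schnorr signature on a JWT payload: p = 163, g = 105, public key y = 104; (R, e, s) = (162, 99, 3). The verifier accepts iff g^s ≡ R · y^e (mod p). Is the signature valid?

g^s mod p:
105^2 = 11025 ≡ 104
3 = 2 + 1, so 105^3 ≡ 104·105 ≡ 162 (mod 163)
R · y^e mod p:
104^2 = 10816 ≡ 58
104^4 ≡ 58^2 = 3364 ≡ 104
104^8 ≡ 104^2 = 10816 ≡ 58
104^16 ≡ 58^2 = 3364 ≡ 104
104^32 ≡ 104^2 = 10816 ≡ 58
104^64 ≡ 58^2 = 3364 ≡ 104
99 = 64 + 32 + 2 + 1, so 104^99 ≡ 104·58·58·104 ≡ 1 (mod 163)
162·1 = 162 ≡ 162 (mod 163)
162 ≡ 162 (mod 163); signature holds.

valid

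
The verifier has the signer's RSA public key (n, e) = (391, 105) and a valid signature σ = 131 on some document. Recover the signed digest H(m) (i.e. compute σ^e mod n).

Squares mod 391: σ^1≡131, σ^2≡348, σ^4≡285, σ^8≡288, σ^16≡52, σ^32≡358, σ^64≡307
105 = 64 + 32 + 8 + 1, so σ^105 ≡ 307·358·288·131 ≡ 73 (mod 391)

73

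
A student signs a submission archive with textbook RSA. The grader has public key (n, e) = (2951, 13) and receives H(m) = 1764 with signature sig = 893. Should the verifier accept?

accept

Squares mod 2951: sig^1≡893, sig^2≡679, sig^4≡685, sig^8≡16
13 = 8 + 4 + 1, so sig^13 ≡ 16·685·893 ≡ 1764 (mod 2951)
1764 = H(m), so the signature checks out.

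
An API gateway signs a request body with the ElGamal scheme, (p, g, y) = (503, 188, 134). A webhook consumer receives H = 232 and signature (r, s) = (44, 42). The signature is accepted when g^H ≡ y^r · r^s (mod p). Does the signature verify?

Left side g^H mod p:
Squares mod 503: 188^1≡188, 188^2≡134, 188^4≡351, 188^8≡469, 188^16≡150, 188^32≡368, 188^64≡117, 188^128≡108
232 = 128 + 64 + 32 + 8, so 188^232 ≡ 108·117·368·469 ≡ 322 (mod 503)
Right side y^r · r^s mod p:
Squares mod 503: 134^1≡134, 134^2≡351, 134^4≡469, 134^8≡150, 134^16≡368, 134^32≡117
44 = 32 + 8 + 4, so 134^44 ≡ 117·150·469 ≡ 361 (mod 503)
Squares mod 503: 44^1≡44, 44^2≡427, 44^4≡243, 44^8≡198, 44^16≡473, 44^32≡397
42 = 32 + 8 + 2, so 44^42 ≡ 397·198·427 ≡ 75 (mod 503)
361·75 = 27075 ≡ 416 (mod 503)
322 ≠ 416, so verification fails.

does not verify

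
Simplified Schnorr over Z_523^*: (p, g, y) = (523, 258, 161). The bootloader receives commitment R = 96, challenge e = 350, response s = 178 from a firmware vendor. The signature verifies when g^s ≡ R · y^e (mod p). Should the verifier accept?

accept

g^s mod p:
258^2 = 66564 ≡ 143
258^4 ≡ 143^2 = 20449 ≡ 52
258^8 ≡ 52^2 = 2704 ≡ 89
258^16 ≡ 89^2 = 7921 ≡ 76
258^32 ≡ 76^2 = 5776 ≡ 23
258^64 ≡ 23^2 = 529 ≡ 6
258^128 ≡ 6^2 = 36
178 = 128 + 32 + 16 + 2, so 258^178 ≡ 36·23·76·143 ≡ 489 (mod 523)
R · y^e mod p:
161^2 = 25921 ≡ 294
161^4 ≡ 294^2 = 86436 ≡ 141
161^8 ≡ 141^2 = 19881 ≡ 7
161^16 ≡ 7^2 = 49
161^32 ≡ 49^2 = 2401 ≡ 309
161^64 ≡ 309^2 = 95481 ≡ 295
161^128 ≡ 295^2 = 87025 ≡ 207
161^256 ≡ 207^2 = 42849 ≡ 486
350 = 256 + 64 + 16 + 8 + 4 + 2, so 161^350 ≡ 486·295·49·7·141·294 ≡ 381 (mod 523)
96·381 = 36576 ≡ 489 (mod 523)
489 ≡ 489 (mod 523); signature holds.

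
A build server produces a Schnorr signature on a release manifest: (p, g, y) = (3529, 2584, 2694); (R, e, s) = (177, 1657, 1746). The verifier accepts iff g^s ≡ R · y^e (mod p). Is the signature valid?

valid

g^s mod p:
2584^1746 mod 3529 = 2961
R · y^e mod p:
2694^1657 mod 3529 = 1213
177·1213 = 214701 ≡ 2961 (mod 3529)
2961 ≡ 2961 (mod 3529); signature holds.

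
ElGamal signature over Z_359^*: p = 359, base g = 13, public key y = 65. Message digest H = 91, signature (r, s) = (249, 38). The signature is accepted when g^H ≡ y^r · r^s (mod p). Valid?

no

Left side g^H mod p:
Squares mod 359: 13^1≡13, 13^2≡169, 13^4≡200, 13^8≡151, 13^16≡184, 13^32≡110, 13^64≡253
91 = 64 + 16 + 8 + 2 + 1, so 13^91 ≡ 253·184·151·169·13 ≡ 291 (mod 359)
Right side y^r · r^s mod p:
Squares mod 359: 65^1≡65, 65^2≡276, 65^4≡68, 65^8≡316, 65^16≡54, 65^32≡44, 65^64≡141, 65^128≡136
249 = 128 + 64 + 32 + 16 + 8 + 1, so 65^249 ≡ 136·141·44·54·316·65 ≡ 260 (mod 359)
Squares mod 359: 249^1≡249, 249^2≡253, 249^4≡107, 249^8≡320, 249^16≡85, 249^32≡45
38 = 32 + 4 + 2, so 249^38 ≡ 45·107·253 ≡ 108 (mod 359)
260·108 = 28080 ≡ 78 (mod 359)
291 ≠ 78, so verification fails.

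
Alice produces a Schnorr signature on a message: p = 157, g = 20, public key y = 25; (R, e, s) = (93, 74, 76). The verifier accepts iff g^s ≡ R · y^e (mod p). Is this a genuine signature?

genuine

g^s mod p:
Squares mod 157: 20^1≡20, 20^2≡86, 20^4≡17, 20^8≡132, 20^16≡154, 20^32≡9, 20^64≡81
76 = 64 + 8 + 4, so 20^76 ≡ 81·132·17 ≡ 115 (mod 157)
R · y^e mod p:
Squares mod 157: 25^1≡25, 25^2≡154, 25^4≡9, 25^8≡81, 25^16≡124, 25^32≡147, 25^64≡100
74 = 64 + 8 + 2, so 25^74 ≡ 100·81·154 ≡ 35 (mod 157)
93·35 = 3255 ≡ 115 (mod 157)
115 ≡ 115 (mod 157); signature holds.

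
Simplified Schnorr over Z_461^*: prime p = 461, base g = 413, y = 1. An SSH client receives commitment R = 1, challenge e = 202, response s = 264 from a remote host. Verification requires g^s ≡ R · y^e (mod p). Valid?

yes

g^s mod p:
Squares mod 461: 413^1≡413, 413^2≡460, 413^4≡1, 413^8≡1, 413^16≡1, 413^32≡1, 413^64≡1, 413^128≡1, 413^256≡1
264 = 256 + 8, so 413^264 ≡ 1·1 ≡ 1 (mod 461)
R · y^e mod p:
Squares mod 461: 1^1≡1, 1^2≡1, 1^4≡1, 1^8≡1, 1^16≡1, 1^32≡1, 1^64≡1, 1^128≡1
202 = 128 + 64 + 8 + 2, so 1^202 ≡ 1·1·1·1 ≡ 1 (mod 461)
1·1 = 1 ≡ 1 (mod 461)
1 ≡ 1 (mod 461); signature holds.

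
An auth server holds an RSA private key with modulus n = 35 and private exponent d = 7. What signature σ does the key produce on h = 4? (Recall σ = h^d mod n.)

4

h^2 ≡ 4^2 = 16
h^4 ≡ 16^2 = 256 ≡ 11
7 = 4 + 2 + 1, so h^7 ≡ 11·16·4 ≡ 4 (mod 35)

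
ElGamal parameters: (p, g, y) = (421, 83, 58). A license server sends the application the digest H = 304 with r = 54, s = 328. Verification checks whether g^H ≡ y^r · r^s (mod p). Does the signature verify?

verifies

Left side g^H mod p:
83^304 mod 421 = 9
Right side y^r · r^s mod p:
58^54 mod 421 = 60
54^328 mod 421 = 358
60·358 = 21480 ≡ 9 (mod 421)
9 ≡ 9 (mod 421), so the signature is genuine.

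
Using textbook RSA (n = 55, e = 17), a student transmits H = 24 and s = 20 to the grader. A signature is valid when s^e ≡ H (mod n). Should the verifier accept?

reject

s^2 ≡ 20^2 = 400 ≡ 15
s^4 ≡ 15^2 = 225 ≡ 5
s^8 ≡ 5^2 = 25
s^16 ≡ 25^2 = 625 ≡ 20
17 = 16 + 1, so s^17 ≡ 20·20 ≡ 15 (mod 55)
The recovered value 15 does not match the digest 24.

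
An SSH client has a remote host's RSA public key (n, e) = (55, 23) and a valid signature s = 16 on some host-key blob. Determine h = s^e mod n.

s^2 ≡ 16^2 = 256 ≡ 36
s^4 ≡ 36^2 = 1296 ≡ 31
s^8 ≡ 31^2 = 961 ≡ 26
s^16 ≡ 26^2 = 676 ≡ 16
23 = 16 + 4 + 2 + 1, so s^23 ≡ 16·31·36·16 ≡ 26 (mod 55)

26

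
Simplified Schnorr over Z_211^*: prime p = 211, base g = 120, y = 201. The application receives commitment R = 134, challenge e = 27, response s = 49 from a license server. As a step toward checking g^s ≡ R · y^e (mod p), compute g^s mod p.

83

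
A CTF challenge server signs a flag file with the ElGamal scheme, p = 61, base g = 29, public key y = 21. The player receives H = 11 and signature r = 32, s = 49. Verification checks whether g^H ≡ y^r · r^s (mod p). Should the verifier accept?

accept

Left side g^H mod p:
29^2 = 841 ≡ 48
29^4 ≡ 48^2 = 2304 ≡ 47
29^8 ≡ 47^2 = 2209 ≡ 13
11 = 8 + 2 + 1, so 29^11 ≡ 13·48·29 ≡ 40 (mod 61)
Right side y^r · r^s mod p:
21^2 = 441 ≡ 14
21^4 ≡ 14^2 = 196 ≡ 13
21^8 ≡ 13^2 = 169 ≡ 47
21^16 ≡ 47^2 = 2209 ≡ 13
21^32 ≡ 13^2 = 169 ≡ 47
32^2 = 1024 ≡ 48
32^4 ≡ 48^2 = 2304 ≡ 47
32^8 ≡ 47^2 = 2209 ≡ 13
32^16 ≡ 13^2 = 169 ≡ 47
32^32 ≡ 47^2 = 2209 ≡ 13
49 = 32 + 16 + 1, so 32^49 ≡ 13·47·32 ≡ 32 (mod 61)
47·32 = 1504 ≡ 40 (mod 61)
40 ≡ 40 (mod 61), so the signature is genuine.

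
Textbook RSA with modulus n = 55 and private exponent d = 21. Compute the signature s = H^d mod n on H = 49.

49

H^2 ≡ 49^2 = 2401 ≡ 36
H^4 ≡ 36^2 = 1296 ≡ 31
H^8 ≡ 31^2 = 961 ≡ 26
H^16 ≡ 26^2 = 676 ≡ 16
21 = 16 + 4 + 1, so H^21 ≡ 16·31·49 ≡ 49 (mod 55)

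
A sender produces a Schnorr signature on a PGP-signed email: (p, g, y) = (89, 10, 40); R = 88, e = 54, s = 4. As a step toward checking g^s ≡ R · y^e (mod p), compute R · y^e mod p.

40^2 = 1600 ≡ 87
40^4 ≡ 87^2 = 7569 ≡ 4
40^8 ≡ 4^2 = 16
40^16 ≡ 16^2 = 256 ≡ 78
40^32 ≡ 78^2 = 6084 ≡ 32
54 = 32 + 16 + 4 + 2, so 40^54 ≡ 32·78·4·87 ≡ 57 (mod 89)
R · y^e ≡ 88·57 = 5016 ≡ 32 (mod 89)

32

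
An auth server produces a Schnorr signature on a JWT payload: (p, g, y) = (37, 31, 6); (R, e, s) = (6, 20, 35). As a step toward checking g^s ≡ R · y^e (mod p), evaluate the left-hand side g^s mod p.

Squares mod 37: 31^1≡31, 31^2≡36, 31^4≡1, 31^8≡1, 31^16≡1, 31^32≡1
35 = 32 + 2 + 1, so 31^35 ≡ 1·36·31 ≡ 6 (mod 37)

6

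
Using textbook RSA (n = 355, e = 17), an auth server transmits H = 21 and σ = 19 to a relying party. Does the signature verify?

Squares mod 355: σ^1≡19, σ^2≡6, σ^4≡36, σ^8≡231, σ^16≡111
17 = 16 + 1, so σ^17 ≡ 111·19 ≡ 334 (mod 355)
334 ≠ 21, so verification fails.

does not verify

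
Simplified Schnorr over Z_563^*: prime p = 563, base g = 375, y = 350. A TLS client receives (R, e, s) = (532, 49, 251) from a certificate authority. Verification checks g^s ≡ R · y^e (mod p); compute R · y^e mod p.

350^2 = 122500 ≡ 329
350^4 ≡ 329^2 = 108241 ≡ 145
350^8 ≡ 145^2 = 21025 ≡ 194
350^16 ≡ 194^2 = 37636 ≡ 478
350^32 ≡ 478^2 = 228484 ≡ 469
49 = 32 + 16 + 1, so 350^49 ≡ 469·478·350 ≡ 79 (mod 563)
R · y^e ≡ 532·79 = 42028 ≡ 366 (mod 563)

366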